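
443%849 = 443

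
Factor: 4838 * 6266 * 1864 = 56506988512 = 2^5 * 13^1*41^1*59^1*233^1 * 241^1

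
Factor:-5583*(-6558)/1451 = 2^1* 3^2*1093^1 *1451^(-1 )*1861^1 =36613314/1451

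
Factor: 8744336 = 2^4*277^1*1973^1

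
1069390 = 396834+672556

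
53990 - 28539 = 25451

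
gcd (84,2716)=28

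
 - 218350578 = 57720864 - 276071442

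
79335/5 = 15867= 15867.00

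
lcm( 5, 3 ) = 15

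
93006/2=46503=46503.00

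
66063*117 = 7729371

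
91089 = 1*91089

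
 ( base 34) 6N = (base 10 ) 227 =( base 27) 8b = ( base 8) 343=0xE3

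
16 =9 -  - 7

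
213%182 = 31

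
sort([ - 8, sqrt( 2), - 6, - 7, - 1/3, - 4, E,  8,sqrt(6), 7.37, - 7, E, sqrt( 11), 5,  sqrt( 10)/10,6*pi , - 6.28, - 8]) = [ - 8,-8,-7, - 7,  -  6.28, - 6, - 4, - 1/3, sqrt(10 )/10, sqrt( 2), sqrt( 6),  E, E, sqrt( 11),  5 , 7.37,8 , 6 * pi]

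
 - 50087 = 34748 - 84835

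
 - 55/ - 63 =55/63 = 0.87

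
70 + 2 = 72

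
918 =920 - 2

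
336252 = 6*56042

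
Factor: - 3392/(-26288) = 4/31 = 2^2*31^( - 1 )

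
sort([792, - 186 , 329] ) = [- 186, 329, 792 ] 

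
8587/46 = 186 + 31/46=186.67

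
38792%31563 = 7229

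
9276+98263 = 107539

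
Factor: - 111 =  - 3^1*37^1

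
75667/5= 15133+2/5 = 15133.40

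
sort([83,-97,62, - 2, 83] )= [ - 97, - 2,62,83,83] 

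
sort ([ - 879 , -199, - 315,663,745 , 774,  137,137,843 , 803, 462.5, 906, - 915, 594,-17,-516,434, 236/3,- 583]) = [ -915, - 879 , - 583,  -  516,-315 ,  -  199, - 17,236/3  ,  137 , 137,  434,462.5,594, 663, 745, 774 , 803,843, 906]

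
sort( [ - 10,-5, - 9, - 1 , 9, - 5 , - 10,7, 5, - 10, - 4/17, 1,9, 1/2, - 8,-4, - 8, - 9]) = [ - 10, - 10, - 10, - 9,-9, - 8, - 8, - 5 , - 5, - 4 , - 1, - 4/17, 1/2,  1, 5, 7, 9, 9] 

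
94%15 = 4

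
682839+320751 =1003590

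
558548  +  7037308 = 7595856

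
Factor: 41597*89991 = 3743355627=3^4*11^1*101^1*41597^1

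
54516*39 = 2126124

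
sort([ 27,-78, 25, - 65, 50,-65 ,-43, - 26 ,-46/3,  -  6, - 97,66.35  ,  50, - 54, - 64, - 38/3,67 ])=[  -  97, - 78, - 65,  -  65,-64, - 54,  -  43, - 26, - 46/3, - 38/3, - 6, 25,27,50,50, 66.35, 67]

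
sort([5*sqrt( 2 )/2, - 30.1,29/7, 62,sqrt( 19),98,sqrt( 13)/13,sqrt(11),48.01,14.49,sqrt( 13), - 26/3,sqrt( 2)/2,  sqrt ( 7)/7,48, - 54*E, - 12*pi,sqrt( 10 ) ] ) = [ - 54 * E, - 12*pi, - 30.1, - 26/3, sqrt( 13 )/13,sqrt( 7)/7, sqrt( 2 ) /2 , sqrt(10),sqrt(11), 5*sqrt( 2)/2,sqrt( 13),29/7,sqrt( 19),14.49,48,48.01, 62,98 ] 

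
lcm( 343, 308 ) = 15092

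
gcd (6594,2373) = 21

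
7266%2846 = 1574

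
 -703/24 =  - 30 + 17/24 = - 29.29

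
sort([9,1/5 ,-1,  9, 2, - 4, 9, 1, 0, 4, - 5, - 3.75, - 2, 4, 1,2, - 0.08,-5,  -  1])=[ - 5, -5, - 4, - 3.75, -2, - 1, - 1, - 0.08,0, 1/5,1  ,  1 , 2, 2,4, 4, 9,9,9] 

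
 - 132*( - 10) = 1320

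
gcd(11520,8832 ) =384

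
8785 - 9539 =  - 754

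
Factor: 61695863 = 61695863^1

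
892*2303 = 2054276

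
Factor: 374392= 2^3 * 53^1*883^1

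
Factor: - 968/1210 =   -  2^2*5^(-1) = - 4/5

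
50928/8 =6366 = 6366.00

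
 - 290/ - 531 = 290/531 = 0.55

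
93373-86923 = 6450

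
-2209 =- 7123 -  - 4914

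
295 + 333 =628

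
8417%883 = 470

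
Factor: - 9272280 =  - 2^3 * 3^1*5^1 * 77269^1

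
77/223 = 77/223=0.35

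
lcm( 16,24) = 48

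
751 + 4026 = 4777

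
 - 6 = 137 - 143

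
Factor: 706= 2^1*353^1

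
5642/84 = 67+ 1/6= 67.17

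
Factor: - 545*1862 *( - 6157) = 2^1*5^1 *7^2*19^1*47^1* 109^1*131^1= 6248062030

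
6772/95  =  71 + 27/95 = 71.28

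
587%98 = 97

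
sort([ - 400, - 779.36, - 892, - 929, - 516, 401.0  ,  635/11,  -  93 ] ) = [ - 929, - 892, - 779.36, - 516 , - 400,-93,635/11,401.0] 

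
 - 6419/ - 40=160+19/40 = 160.47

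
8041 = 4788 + 3253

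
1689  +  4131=5820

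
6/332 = 3/166 = 0.02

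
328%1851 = 328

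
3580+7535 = 11115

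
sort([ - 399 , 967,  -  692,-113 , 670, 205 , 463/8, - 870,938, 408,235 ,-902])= [ - 902, - 870,-692,-399, -113 , 463/8, 205 , 235, 408,670 , 938,  967 ]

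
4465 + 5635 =10100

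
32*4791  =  153312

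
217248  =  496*438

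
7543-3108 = 4435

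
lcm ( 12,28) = 84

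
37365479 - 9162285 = 28203194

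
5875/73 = 5875/73 = 80.48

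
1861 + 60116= 61977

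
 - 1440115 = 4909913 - 6350028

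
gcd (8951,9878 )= 1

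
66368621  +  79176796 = 145545417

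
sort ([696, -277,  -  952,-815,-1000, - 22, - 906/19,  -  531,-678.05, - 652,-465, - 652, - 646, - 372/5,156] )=[ - 1000, - 952,-815,-678.05, - 652, - 652, - 646,-531,-465,-277, - 372/5,-906/19  ,-22, 156,  696] 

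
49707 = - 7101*( - 7) 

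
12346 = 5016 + 7330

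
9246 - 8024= 1222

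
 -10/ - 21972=5/10986 = 0.00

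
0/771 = 0 = 0.00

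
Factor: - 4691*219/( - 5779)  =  3^1 * 73^1*4691^1*5779^(-1) = 1027329/5779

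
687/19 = 687/19=36.16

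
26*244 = 6344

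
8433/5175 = 1 + 362/575 = 1.63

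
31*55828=1730668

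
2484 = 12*207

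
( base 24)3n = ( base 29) 38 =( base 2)1011111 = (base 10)95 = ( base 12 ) 7B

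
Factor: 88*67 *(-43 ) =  - 2^3 *11^1*43^1*67^1 = - 253528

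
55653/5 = 55653/5 = 11130.60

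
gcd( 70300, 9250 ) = 1850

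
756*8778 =6636168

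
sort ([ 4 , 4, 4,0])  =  [ 0 , 4,4, 4] 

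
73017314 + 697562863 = 770580177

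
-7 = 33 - 40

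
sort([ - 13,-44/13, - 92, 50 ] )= [ - 92,- 13, - 44/13,50]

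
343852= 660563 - 316711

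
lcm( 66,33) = 66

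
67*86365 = 5786455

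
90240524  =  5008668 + 85231856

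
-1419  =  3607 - 5026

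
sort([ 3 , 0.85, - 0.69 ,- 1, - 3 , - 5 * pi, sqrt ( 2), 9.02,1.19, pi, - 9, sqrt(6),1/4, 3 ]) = [ - 5* pi, - 9, - 3,-1, - 0.69, 1/4,  0.85,1.19,sqrt (2), sqrt(6),3 , 3,pi, 9.02]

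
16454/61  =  269 + 45/61= 269.74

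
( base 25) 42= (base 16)66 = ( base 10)102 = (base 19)57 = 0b1100110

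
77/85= 77/85 = 0.91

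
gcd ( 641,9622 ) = 1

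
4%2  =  0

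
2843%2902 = 2843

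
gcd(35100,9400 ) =100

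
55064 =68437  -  13373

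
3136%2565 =571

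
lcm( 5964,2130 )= 29820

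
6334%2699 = 936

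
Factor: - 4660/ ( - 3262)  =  2^1 * 5^1 * 7^( - 1) = 10/7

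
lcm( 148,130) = 9620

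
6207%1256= 1183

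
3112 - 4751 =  - 1639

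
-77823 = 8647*( - 9 )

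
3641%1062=455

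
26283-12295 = 13988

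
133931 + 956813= 1090744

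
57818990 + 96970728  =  154789718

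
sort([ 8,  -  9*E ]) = [ - 9*E,8]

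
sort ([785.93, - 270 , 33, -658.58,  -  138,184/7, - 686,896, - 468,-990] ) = [  -  990 , - 686, - 658.58, - 468 , - 270 , -138, 184/7,33,785.93, 896]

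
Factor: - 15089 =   -  79^1*191^1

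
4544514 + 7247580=11792094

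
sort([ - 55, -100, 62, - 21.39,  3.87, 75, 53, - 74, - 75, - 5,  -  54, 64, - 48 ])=[ - 100, - 75, - 74 , - 55 , - 54 , - 48, - 21.39, - 5, 3.87, 53 , 62, 64,75 ] 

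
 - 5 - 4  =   - 9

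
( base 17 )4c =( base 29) 2m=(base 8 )120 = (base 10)80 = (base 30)2k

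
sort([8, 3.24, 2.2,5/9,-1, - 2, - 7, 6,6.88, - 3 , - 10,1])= [ - 10, - 7,-3, - 2 , - 1,5/9,1,2.2,3.24,6,6.88,8 ] 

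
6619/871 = 7 + 522/871 = 7.60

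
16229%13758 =2471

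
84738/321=28246/107 = 263.98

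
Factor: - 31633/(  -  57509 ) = 7^1*131^( - 1) * 439^( - 1)*4519^1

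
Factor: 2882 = 2^1*11^1*131^1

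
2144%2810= 2144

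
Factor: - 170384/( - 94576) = 257^ (-1)* 463^1 = 463/257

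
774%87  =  78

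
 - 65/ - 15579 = 65/15579 =0.00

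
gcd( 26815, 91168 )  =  1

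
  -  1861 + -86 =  - 1947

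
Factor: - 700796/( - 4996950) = 2^1*3^(-1) * 5^( - 2 ) * 7^( - 1)*19^1*4759^( - 1 )*9221^1 = 350398/2498475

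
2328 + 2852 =5180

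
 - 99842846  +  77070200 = - 22772646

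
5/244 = 5/244 = 0.02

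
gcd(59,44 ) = 1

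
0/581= 0=0.00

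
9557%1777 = 672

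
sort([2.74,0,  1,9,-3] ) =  [-3, 0, 1,2.74,9 ] 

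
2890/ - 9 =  - 2890/9 =- 321.11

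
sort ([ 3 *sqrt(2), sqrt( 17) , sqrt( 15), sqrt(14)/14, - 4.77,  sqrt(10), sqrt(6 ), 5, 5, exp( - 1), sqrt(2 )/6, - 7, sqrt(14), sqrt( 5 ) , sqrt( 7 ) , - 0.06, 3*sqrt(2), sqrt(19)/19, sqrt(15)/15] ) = [ - 7, - 4.77,-0.06,sqrt (19)/19, sqrt( 2)/6,sqrt( 15)/15, sqrt (14)/14, exp(  -  1), sqrt(5), sqrt(6), sqrt(7), sqrt(10),sqrt(14 ), sqrt(15), sqrt(17 ),3*sqrt(2), 3*sqrt( 2), 5,5]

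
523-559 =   -  36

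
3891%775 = 16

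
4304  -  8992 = -4688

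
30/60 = 1/2=0.50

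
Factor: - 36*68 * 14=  - 34272 = -  2^5*3^2*7^1*17^1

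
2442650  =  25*97706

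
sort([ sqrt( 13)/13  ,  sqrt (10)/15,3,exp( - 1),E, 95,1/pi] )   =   [sqrt( 10)/15, sqrt( 13)/13,1/pi,exp( - 1),E,3, 95 ] 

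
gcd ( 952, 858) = 2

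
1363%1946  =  1363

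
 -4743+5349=606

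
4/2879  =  4/2879 =0.00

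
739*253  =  186967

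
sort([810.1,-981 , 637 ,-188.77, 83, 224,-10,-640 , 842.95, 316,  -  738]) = [- 981, - 738, - 640, - 188.77,-10, 83,224,316, 637,810.1, 842.95 ] 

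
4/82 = 2/41 = 0.05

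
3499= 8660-5161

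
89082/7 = 12726 = 12726.00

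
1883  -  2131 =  - 248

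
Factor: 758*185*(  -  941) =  - 131956430  =  -2^1*5^1 * 37^1*379^1*941^1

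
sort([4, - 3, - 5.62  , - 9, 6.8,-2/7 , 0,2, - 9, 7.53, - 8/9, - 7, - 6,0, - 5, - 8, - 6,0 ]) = [ - 9,-9, - 8,- 7, - 6,-6,  -  5.62 , - 5,  -  3, - 8/9, - 2/7,0,0,0,2,4, 6.8,7.53 ] 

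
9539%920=339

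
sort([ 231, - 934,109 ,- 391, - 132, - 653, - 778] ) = [  -  934, - 778, - 653, - 391, - 132, 109, 231] 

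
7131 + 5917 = 13048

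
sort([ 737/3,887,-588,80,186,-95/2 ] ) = [ - 588, - 95/2,80,186,737/3,887 ] 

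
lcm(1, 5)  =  5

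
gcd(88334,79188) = 2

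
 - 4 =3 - 7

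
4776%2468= 2308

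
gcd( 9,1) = 1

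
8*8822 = 70576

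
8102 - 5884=2218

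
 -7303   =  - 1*7303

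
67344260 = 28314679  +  39029581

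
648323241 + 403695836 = 1052019077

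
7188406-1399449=5788957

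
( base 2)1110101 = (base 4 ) 1311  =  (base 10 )117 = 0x75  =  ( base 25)4h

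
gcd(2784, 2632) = 8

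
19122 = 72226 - 53104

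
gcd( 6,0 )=6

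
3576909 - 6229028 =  - 2652119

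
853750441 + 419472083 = 1273222524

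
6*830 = 4980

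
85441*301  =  25717741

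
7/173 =7/173 = 0.04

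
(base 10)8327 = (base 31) 8KJ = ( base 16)2087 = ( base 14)306b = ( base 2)10000010000111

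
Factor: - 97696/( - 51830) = 688/365 =2^4*5^( - 1)*43^1*73^( - 1)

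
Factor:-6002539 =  -6002539^1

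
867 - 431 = 436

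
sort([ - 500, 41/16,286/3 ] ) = [ - 500,41/16,286/3 ]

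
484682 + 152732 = 637414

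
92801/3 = 92801/3 = 30933.67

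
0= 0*281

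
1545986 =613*2522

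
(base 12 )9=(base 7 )12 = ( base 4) 21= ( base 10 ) 9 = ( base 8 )11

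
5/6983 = 5/6983 = 0.00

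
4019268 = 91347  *44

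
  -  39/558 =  - 13/186 = - 0.07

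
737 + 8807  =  9544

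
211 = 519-308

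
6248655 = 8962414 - 2713759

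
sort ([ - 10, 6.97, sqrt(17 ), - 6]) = [ - 10, - 6,sqrt( 17) , 6.97]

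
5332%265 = 32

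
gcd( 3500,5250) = 1750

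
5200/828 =6+58/207 = 6.28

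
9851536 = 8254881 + 1596655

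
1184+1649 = 2833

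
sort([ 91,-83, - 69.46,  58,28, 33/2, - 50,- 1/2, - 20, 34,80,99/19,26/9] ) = [ -83, - 69.46, - 50,-20, - 1/2, 26/9,99/19, 33/2,28,34,  58, 80, 91]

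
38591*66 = 2547006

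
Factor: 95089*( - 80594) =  - 2^1 * 59^1*683^1*95089^1 = - 7663602866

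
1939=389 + 1550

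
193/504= 193/504 = 0.38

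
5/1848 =5/1848=0.00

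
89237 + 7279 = 96516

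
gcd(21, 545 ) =1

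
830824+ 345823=1176647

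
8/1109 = 8/1109 = 0.01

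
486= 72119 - 71633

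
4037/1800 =4037/1800 = 2.24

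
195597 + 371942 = 567539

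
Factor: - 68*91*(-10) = 61880= 2^3*5^1*7^1*13^1*17^1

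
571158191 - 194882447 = 376275744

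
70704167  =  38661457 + 32042710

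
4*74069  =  296276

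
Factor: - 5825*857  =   - 5^2*233^1*857^1  =  -4992025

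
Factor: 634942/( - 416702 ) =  - 931/611 = -  7^2*13^(-1 )*19^1*47^ ( - 1 )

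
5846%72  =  14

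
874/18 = 48 + 5/9 = 48.56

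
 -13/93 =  - 13/93 = -0.14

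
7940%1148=1052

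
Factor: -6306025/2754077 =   -  5^2 *11^1*23^1*883^( - 1 ) *997^1*3119^( - 1 ) 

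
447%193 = 61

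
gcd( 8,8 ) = 8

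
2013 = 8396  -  6383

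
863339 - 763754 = 99585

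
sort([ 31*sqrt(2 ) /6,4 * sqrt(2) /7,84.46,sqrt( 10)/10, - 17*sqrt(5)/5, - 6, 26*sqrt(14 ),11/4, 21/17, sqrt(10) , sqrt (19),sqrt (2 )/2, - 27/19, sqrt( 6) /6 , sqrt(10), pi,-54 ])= [ - 54, - 17 *sqrt(5)/5,- 6, - 27/19, sqrt(10 )/10, sqrt( 6 ) /6, sqrt(2)/2, 4 * sqrt(2 )/7, 21/17, 11/4,  pi, sqrt(10 ), sqrt (10 ) , sqrt(19), 31*sqrt(2 ) /6, 84.46, 26 * sqrt( 14 ) ]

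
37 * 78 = 2886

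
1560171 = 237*6583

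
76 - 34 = 42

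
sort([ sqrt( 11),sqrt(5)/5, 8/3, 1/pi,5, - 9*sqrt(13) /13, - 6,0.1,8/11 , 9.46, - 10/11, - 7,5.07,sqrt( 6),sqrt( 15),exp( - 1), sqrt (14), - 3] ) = [ - 7, - 6,-3,  -  9 * sqrt(13)/13,- 10/11 , 0.1, 1/pi,exp( - 1),sqrt( 5)/5, 8/11,sqrt(6),8/3, sqrt( 11),sqrt(14 ), sqrt(15 ), 5,  5.07,9.46] 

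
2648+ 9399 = 12047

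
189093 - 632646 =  - 443553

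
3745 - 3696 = 49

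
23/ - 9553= - 1  +  9530/9553 = - 0.00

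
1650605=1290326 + 360279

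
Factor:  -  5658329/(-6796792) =2^( - 3 )*849599^( - 1)*5658329^1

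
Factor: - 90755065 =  -5^1 * 29^1*101^1*6197^1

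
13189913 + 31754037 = 44943950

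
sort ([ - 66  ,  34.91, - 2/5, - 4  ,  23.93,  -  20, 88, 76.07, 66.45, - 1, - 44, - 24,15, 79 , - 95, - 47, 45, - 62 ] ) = [-95, - 66, - 62, - 47, - 44, - 24, - 20, - 4,  -  1, - 2/5,15 , 23.93, 34.91, 45, 66.45, 76.07,79 , 88] 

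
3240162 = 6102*531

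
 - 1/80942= -1/80942 = - 0.00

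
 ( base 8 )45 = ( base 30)17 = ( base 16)25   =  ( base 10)37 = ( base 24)1d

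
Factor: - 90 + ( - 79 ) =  - 13^2 = -169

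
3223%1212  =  799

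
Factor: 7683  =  3^1*13^1*197^1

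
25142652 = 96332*261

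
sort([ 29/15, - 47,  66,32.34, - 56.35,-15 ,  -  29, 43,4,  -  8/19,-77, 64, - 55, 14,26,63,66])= [-77, - 56.35, - 55,-47, -29, - 15,- 8/19, 29/15, 4, 14,  26,32.34,43 , 63, 64, 66,  66]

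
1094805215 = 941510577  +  153294638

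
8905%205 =90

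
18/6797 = 18/6797 = 0.00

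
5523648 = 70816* 78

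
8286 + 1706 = 9992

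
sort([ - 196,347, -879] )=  [ - 879,- 196,347] 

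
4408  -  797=3611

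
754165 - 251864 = 502301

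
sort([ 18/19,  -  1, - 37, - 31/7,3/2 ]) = [ - 37,  -  31/7,  -  1,18/19,3/2]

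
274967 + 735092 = 1010059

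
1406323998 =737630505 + 668693493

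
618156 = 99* 6244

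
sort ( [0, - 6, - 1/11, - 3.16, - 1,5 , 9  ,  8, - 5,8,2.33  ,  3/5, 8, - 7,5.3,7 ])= [ - 7 , - 6,  -  5, - 3.16,-1, - 1/11 , 0, 3/5, 2.33, 5,  5.3, 7, 8,  8,  8,9] 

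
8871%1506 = 1341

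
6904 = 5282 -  - 1622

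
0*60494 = 0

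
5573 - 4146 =1427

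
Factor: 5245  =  5^1*1049^1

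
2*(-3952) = -7904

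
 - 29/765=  - 1+736/765 = - 0.04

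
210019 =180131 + 29888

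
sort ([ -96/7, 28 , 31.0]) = [ - 96/7,  28,31.0] 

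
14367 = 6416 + 7951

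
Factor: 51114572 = 2^2*12778643^1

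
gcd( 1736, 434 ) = 434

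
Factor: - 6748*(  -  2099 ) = 2^2 * 7^1*241^1*2099^1 = 14164052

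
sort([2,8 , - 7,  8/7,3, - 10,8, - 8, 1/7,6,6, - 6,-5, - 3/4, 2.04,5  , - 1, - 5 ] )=[ - 10, - 8,-7, -6 , - 5,-5, -1,-3/4, 1/7, 8/7, 2,  2.04,3 , 5,6,6, 8,8 ] 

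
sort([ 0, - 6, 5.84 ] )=[-6, 0,  5.84 ] 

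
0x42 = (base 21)33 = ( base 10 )66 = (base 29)28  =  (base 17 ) 3f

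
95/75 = 19/15 = 1.27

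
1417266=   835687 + 581579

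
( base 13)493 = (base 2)1100011100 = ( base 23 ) 1be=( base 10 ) 796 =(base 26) 14G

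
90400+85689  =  176089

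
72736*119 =8655584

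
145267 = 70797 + 74470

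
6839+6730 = 13569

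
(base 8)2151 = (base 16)469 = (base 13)68b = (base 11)937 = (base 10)1129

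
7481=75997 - 68516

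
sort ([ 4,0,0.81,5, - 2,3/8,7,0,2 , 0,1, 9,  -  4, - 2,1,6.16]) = [- 4, - 2, - 2,0,0,0,3/8,0.81,1,1,2, 4,5,6.16, 7, 9]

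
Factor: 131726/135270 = 3^ ( - 4) *5^( - 1)*7^1 * 97^2 * 167^( - 1) = 65863/67635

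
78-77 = 1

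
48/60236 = 12/15059 = 0.00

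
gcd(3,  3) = 3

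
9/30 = 3/10=0.30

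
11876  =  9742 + 2134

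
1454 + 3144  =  4598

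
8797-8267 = 530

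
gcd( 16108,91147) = 1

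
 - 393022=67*( - 5866)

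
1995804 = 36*55439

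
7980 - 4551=3429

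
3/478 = 3/478=0.01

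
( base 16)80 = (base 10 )128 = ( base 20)68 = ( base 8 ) 200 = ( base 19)6E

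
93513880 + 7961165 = 101475045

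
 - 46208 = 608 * (-76)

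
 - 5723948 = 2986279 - 8710227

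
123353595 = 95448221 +27905374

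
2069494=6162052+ - 4092558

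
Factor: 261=3^2*29^1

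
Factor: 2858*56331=160993998  =  2^1*3^2*11^1*569^1*1429^1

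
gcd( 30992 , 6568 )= 8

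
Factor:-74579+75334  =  5^1*151^1 = 755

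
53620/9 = 5957+7/9 = 5957.78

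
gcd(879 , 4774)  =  1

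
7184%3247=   690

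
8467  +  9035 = 17502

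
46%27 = 19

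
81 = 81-0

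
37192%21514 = 15678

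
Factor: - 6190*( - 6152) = 2^4*5^1*619^1*769^1 = 38080880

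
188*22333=4198604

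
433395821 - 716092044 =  - 282696223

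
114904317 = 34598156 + 80306161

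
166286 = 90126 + 76160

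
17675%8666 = 343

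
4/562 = 2/281 = 0.01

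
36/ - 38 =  - 1+1/19 = - 0.95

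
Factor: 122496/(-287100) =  - 2^5*3^( - 1)*5^( - 2 ) = - 32/75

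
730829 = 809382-78553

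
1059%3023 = 1059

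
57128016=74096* 771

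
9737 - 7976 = 1761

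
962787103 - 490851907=471935196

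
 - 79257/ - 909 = 26419/303 = 87.19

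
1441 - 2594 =-1153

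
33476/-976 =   -  35+ 171/244= - 34.30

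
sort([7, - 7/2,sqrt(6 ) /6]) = [-7/2,sqrt(6) /6,7] 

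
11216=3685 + 7531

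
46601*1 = 46601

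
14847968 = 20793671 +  - 5945703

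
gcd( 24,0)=24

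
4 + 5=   9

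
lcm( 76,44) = 836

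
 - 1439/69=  - 1439/69 = - 20.86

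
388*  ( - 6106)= - 2369128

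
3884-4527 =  - 643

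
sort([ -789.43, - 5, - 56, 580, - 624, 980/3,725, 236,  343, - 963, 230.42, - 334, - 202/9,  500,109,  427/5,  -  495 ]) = [ - 963,-789.43, - 624,-495,  -  334,  -  56, - 202/9, - 5,427/5,109,230.42,236, 980/3  ,  343, 500, 580,  725 ]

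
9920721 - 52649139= - 42728418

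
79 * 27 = 2133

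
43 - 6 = 37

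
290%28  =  10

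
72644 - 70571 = 2073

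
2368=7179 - 4811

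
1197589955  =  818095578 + 379494377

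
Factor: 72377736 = 2^3*3^1 * 29^1*103991^1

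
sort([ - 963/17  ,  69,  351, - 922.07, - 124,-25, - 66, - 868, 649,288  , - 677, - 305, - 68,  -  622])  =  [-922.07, - 868, - 677, -622,  -  305, - 124,-68, - 66, - 963/17, - 25, 69, 288, 351,  649 ] 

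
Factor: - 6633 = -3^2*11^1*67^1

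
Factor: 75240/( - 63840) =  - 2^( - 2)*3^1 * 7^(- 1)*11^1  =  - 33/28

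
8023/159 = 50 + 73/159  =  50.46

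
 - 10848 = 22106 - 32954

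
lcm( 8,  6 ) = 24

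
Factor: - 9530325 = -3^3*5^2*7^1*2017^1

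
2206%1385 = 821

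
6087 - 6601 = -514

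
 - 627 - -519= - 108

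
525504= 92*5712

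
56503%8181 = 7417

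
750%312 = 126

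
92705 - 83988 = 8717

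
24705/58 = 425 + 55/58 = 425.95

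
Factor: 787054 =2^1*193^1*2039^1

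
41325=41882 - 557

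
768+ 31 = 799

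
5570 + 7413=12983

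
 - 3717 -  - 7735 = 4018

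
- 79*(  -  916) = 72364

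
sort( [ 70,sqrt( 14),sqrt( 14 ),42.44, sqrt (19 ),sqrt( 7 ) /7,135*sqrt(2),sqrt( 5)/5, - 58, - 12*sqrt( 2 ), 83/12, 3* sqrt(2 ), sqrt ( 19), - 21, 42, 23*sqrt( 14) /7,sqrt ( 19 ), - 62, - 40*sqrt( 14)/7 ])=[ - 62, - 58, - 40*sqrt ( 14) /7, - 21, - 12 * sqrt( 2), sqrt( 7)/7, sqrt( 5 ) /5,sqrt(14), sqrt( 14),3*sqrt(2 ),sqrt (19),sqrt( 19 ), sqrt(19 ),83/12,  23*sqrt( 14 ) /7 , 42,42.44, 70,135 * sqrt( 2 ) ] 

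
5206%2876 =2330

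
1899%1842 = 57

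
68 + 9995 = 10063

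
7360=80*92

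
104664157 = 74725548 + 29938609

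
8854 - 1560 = 7294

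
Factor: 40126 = 2^1*20063^1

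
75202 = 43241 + 31961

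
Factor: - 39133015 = -5^1*7826603^1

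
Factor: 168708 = 2^2 * 3^1 * 17^1 * 827^1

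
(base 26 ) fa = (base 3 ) 112211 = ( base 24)GG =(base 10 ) 400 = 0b110010000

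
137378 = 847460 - 710082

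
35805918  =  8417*4254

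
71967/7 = 10281 = 10281.00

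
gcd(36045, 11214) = 801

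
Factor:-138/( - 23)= 2^1*3^1  =  6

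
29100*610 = 17751000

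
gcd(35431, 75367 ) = 1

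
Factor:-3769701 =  - 3^1*13^1*163^1*593^1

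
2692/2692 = 1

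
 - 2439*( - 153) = 373167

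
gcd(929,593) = 1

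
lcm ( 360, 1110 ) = 13320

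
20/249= 20/249 = 0.08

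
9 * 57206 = 514854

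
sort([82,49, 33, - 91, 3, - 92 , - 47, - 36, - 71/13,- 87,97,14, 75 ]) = [ - 92,  -  91, - 87,-47, - 36 , - 71/13,3 , 14,  33 , 49,75,82 , 97 ] 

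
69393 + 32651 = 102044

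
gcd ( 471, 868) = 1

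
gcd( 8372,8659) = 7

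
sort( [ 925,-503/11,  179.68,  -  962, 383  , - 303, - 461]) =[  -  962, - 461, - 303, -503/11, 179.68,383,925]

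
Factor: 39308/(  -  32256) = - 9827/8064  =  - 2^( - 7)*3^ ( - 2)*7^ ( - 1)* 31^1* 317^1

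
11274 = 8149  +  3125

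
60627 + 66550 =127177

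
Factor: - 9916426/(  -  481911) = 2^1*3^( - 1)*13^1*160637^( - 1)*381401^1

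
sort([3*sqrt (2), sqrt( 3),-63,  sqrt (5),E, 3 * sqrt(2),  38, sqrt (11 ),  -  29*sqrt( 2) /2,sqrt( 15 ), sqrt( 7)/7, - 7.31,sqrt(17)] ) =[ - 63, - 29 * sqrt(2)/2, -7.31,  sqrt (7) /7,  sqrt( 3) , sqrt(5 ),  E,sqrt(11),sqrt(15 ) , sqrt( 17),  3 * sqrt(2), 3*sqrt ( 2), 38 ] 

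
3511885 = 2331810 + 1180075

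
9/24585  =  3/8195 = 0.00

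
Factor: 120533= 7^1*67^1*257^1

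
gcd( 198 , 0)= 198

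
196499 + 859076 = 1055575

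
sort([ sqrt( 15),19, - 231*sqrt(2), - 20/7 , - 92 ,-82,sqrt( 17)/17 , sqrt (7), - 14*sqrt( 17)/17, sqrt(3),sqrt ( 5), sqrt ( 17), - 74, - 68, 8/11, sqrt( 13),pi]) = [ - 231*sqrt( 2 ),-92, - 82, -74,  -  68, - 14*sqrt( 17)/17 , - 20/7,sqrt( 17 ) /17,8/11,  sqrt( 3 ) , sqrt( 5 ) , sqrt(7), pi , sqrt( 13 ),sqrt(15),  sqrt( 17),19]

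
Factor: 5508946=2^1*2754473^1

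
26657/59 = 451 + 48/59 = 451.81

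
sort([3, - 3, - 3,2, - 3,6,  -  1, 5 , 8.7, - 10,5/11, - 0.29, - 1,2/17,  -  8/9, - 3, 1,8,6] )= [ -10, - 3 , - 3, - 3, - 3,  -  1, - 1, - 8/9, - 0.29, 2/17,  5/11, 1, 2, 3,5,6,6,  8, 8.7 ]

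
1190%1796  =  1190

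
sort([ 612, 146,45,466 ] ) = [45, 146,466,  612] 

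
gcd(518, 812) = 14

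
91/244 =91/244 = 0.37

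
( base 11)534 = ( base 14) 33c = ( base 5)10032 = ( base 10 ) 642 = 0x282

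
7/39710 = 7/39710   =  0.00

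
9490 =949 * 10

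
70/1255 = 14/251 = 0.06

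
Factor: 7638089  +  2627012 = 10265101=7^1 * 11^1*29^1 * 4597^1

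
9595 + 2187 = 11782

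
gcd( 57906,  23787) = 9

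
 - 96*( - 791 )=75936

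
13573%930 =553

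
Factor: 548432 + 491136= 2^4*43^1*1511^1= 1039568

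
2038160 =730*2792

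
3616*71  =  256736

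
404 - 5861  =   - 5457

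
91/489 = 91/489 =0.19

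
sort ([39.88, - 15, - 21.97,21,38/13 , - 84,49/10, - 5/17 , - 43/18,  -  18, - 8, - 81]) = [ - 84, - 81, - 21.97, - 18, - 15 , - 8, - 43/18 , - 5/17 , 38/13,49/10, 21 , 39.88]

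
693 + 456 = 1149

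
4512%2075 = 362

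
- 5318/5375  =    -  5318/5375 = - 0.99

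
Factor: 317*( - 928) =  - 294176 = -2^5*29^1*317^1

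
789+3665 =4454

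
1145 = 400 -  - 745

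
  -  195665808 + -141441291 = - 337107099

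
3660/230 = 15+21/23 = 15.91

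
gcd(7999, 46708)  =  1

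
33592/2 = 16796 = 16796.00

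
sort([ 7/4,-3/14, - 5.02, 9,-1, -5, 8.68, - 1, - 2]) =[ - 5.02, - 5, - 2, -1,-1, - 3/14,7/4, 8.68,9] 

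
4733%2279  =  175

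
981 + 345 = 1326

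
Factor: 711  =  3^2 * 79^1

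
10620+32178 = 42798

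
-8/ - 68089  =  8/68089= 0.00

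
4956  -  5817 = -861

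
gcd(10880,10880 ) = 10880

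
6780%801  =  372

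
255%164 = 91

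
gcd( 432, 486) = 54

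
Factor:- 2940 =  - 2^2 * 3^1*5^1*7^2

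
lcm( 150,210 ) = 1050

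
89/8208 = 89/8208 = 0.01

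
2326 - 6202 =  - 3876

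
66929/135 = 495 + 104/135 = 495.77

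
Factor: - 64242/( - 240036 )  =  129/482 = 2^( - 1 )*3^1*43^1*241^( - 1)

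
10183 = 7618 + 2565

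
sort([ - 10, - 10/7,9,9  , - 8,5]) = [ - 10, - 8,-10/7, 5, 9, 9] 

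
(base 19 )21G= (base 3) 1001001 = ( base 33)MV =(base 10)757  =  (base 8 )1365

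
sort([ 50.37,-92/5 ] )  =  [ - 92/5,50.37] 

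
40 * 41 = 1640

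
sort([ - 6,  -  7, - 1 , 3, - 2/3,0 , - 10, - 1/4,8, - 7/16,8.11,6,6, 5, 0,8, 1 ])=[ - 10, - 7, - 6, - 1,  -  2/3, - 7/16, - 1/4,0,0,1,3,5,  6,6,8,8, 8.11]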